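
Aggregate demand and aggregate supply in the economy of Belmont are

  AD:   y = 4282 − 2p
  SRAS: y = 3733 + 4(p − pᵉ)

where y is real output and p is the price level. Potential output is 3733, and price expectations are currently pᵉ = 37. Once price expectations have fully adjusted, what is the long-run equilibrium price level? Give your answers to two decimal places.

Short run: with pᵉ = 37, SRAS is y = 3585 + 4p. Setting AD = SRAS gives 697 = 6p, so p = 116.17 and y = 4282 − 2p = 4049.67.
Output 4049.67 is above potential 3733, so over time expected prices rise and SRAS shifts left until y returns to 3733.
Long run: y = 3733 on the AD curve gives 3733 = 4282 − 2p, so p = 274.50.

Long-run p = 274.50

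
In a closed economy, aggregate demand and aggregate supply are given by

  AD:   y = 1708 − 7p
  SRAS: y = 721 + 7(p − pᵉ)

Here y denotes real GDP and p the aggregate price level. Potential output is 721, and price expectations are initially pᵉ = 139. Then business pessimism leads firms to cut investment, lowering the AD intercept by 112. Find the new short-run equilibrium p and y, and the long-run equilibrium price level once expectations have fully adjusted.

AD shifts left: new AD is y = 1596 − 7p. With pᵉ = 139, SRAS is y = 7p − 252.
Short run: 1596 − 7p = 7p − 252 gives 1848 = 14p, so p = 132 and y = 1596 − 7·132 = 672.
y = 672 is below potential 721; expectations adjust and SRAS shifts right until y = 721.
Long run: on the new AD curve, 721 = 1596 − 7p gives p = 125.

Short run: p = 132, y = 672. Long run: p = 125.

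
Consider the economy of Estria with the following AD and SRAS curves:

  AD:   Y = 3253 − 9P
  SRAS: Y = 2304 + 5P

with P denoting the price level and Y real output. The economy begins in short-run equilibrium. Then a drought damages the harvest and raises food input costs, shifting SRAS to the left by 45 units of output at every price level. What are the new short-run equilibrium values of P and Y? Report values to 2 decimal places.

P = 71.00, Y = 2614.00

This is a negative supply shock: SRAS shifts left.
New SRAS: Y = 2259 + 5P.
Set AD = SRAS: 3253 − 9P = 2259 + 5P, so 994 = 14P and P = 71.00.
Substituting into AD, Y = 2614.00.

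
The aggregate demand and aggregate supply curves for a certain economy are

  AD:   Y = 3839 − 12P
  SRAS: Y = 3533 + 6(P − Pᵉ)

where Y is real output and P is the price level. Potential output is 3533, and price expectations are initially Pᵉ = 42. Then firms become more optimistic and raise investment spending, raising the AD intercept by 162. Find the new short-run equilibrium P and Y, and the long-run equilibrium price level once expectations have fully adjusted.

Short run: P = 40, Y = 3521. Long run: P = 39.

AD shifts right: new AD is Y = 4001 − 12P. With Pᵉ = 42, SRAS is Y = 3281 + 6P.
Short run: 4001 − 12P = 3281 + 6P gives 720 = 18P, so P = 40 and Y = 4001 − 12·40 = 3521.
Y = 3521 is below potential 3533; expectations adjust and SRAS shifts right until Y = 3533.
Long run: on the new AD curve, 3533 = 4001 − 12P gives P = 39.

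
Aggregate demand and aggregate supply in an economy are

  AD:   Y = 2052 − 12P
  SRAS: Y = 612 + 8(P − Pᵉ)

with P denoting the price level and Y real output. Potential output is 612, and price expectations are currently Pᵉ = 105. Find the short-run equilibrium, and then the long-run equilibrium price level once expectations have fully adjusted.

Short run: P = 114, Y = 684. Long run: P = 120.

Short run: with Pᵉ = 105, SRAS is Y = 8P − 228. Setting AD = SRAS gives 2280 = 20P, so P = 114 and Y = 2052 − 12·114 = 684.
Output 684 is above potential 612, so over time expected prices rise and SRAS shifts left until Y returns to 612.
Long run: Y = 612 on the AD curve gives 612 = 2052 − 12P, so P = 120.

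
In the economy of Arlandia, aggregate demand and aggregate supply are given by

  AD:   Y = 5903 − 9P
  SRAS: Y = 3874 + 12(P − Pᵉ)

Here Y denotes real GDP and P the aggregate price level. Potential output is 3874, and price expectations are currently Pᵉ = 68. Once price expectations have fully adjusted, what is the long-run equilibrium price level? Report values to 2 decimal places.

Long-run P = 225.44

Short run: with Pᵉ = 68, SRAS is Y = 3058 + 12P. Setting AD = SRAS gives 2845 = 21P, so P = 135.48 and Y = 5903 − 9P = 4683.71.
Output 4683.71 is above potential 3874, so over time expected prices rise and SRAS shifts left until Y returns to 3874.
Long run: Y = 3874 on the AD curve gives 3874 = 5903 − 9P, so P = 225.44.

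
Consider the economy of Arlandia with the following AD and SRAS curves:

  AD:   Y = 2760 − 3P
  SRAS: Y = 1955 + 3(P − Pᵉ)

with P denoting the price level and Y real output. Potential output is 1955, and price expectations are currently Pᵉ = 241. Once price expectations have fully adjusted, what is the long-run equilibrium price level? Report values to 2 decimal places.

Short run: with Pᵉ = 241, SRAS is Y = 1232 + 3P. Setting AD = SRAS gives 1528 = 6P, so P = 254.67 and Y = 2760 − 3P = 1996.00.
Output 1996.00 is above potential 1955, so over time expected prices rise and SRAS shifts left until Y returns to 1955.
Long run: Y = 1955 on the AD curve gives 1955 = 2760 − 3P, so P = 268.33.

Long-run P = 268.33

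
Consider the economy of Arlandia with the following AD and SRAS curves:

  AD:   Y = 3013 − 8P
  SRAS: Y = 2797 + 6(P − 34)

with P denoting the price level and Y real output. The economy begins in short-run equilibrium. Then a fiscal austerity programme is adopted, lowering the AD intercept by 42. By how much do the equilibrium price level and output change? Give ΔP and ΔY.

This is a negative demand shock: AD shifts left.
New AD: Y = 2971 − 8P.
SRAS can be written Y = 2593 + 6P.
Set AD = SRAS: 2971 − 8P = 2593 + 6P, so 378 = 14P and P = 27.
Y = 2971 − 8·27 = 2755.
Initially P = 30, Y = 2773, so ΔP = -3 and ΔY = -18.

ΔP = -3, ΔY = -18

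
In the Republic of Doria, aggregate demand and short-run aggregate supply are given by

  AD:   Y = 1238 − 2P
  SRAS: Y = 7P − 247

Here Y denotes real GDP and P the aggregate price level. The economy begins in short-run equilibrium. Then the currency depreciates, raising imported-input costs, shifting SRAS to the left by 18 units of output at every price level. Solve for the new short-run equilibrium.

P = 167, Y = 904

This is a negative supply shock: SRAS shifts left.
New SRAS: Y = 7P − 265.
Set AD = SRAS: 1238 − 2P = 7P − 265, so 1503 = 9P and P = 167.
Y = 1238 − 2·167 = 904.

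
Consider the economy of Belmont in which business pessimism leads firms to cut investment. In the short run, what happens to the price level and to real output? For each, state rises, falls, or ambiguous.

Price level: falls; output: falls

This is a negative demand shock: AD shifts left.
Moving along the upward-sloping SRAS curve, P falls and Y falls.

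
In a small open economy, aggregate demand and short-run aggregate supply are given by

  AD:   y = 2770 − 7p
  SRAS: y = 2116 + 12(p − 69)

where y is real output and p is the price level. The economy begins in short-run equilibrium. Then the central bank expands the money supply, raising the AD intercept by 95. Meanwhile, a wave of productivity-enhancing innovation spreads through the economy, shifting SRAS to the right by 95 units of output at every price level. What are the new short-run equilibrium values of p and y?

After both shocks: AD is y = 2865 − 7p and SRAS is y = 1383 + 12p.
Setting them equal: 1482 = 19p, so p = 78.
y = 2865 − 7·78 = 2319.

p = 78, y = 2319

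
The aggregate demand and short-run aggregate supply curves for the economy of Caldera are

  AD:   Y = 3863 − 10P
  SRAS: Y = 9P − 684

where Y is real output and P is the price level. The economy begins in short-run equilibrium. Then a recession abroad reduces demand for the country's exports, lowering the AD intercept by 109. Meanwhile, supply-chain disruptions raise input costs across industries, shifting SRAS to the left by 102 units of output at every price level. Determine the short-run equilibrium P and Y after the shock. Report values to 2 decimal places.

After both shocks: AD is Y = 3754 − 10P and SRAS is Y = 9P − 786.
Setting them equal: 4540 = 19P, so P = 238.95.
Substituting into AD, Y = 1364.53.

P = 238.95, Y = 1364.53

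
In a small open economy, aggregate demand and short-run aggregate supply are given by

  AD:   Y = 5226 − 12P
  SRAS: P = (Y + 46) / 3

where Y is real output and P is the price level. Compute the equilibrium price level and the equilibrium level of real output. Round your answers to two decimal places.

P = 351.47, Y = 1008.40

Rearrange SRAS to Y = 3P − 46.
Set AD = SRAS: 5226 − 12P = 3P − 46, so 5272 = 15P and P = 351.47.
Substituting into AD, Y = 5226 − 12P = 1008.40.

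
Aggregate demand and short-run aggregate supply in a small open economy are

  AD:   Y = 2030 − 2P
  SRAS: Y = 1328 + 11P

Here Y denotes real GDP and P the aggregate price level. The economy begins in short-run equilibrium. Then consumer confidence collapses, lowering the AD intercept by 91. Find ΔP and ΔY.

This is a negative demand shock: AD shifts left.
New AD: Y = 1939 − 2P.
Set AD = SRAS: 1939 − 2P = 1328 + 11P, so 611 = 13P and P = 47.
Y = 1939 − 2·47 = 1845.
Initially P = 54, Y = 1922, so ΔP = -7 and ΔY = -77.

ΔP = -7, ΔY = -77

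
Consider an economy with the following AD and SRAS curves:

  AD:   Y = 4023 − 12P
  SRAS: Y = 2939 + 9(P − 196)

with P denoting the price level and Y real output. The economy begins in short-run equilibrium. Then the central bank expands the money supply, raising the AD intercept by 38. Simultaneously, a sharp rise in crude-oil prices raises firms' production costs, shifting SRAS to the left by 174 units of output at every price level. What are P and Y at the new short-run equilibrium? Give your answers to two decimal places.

P = 145.71, Y = 2312.43

After both shocks: AD is Y = 4061 − 12P and SRAS is Y = 1001 + 9P.
Setting them equal: 3060 = 21P, so P = 145.71.
Substituting into AD, Y = 2312.43.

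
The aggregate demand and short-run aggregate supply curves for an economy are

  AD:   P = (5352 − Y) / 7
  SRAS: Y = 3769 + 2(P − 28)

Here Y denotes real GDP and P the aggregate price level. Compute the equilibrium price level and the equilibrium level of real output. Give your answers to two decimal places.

P = 182.11, Y = 4077.22

Write SRAS as Y = 3769 + 2P − 56 = 3713 + 2P.
Rearrange AD to Y = 5352 − 7P.
Set AD = SRAS: 5352 − 7P = 3713 + 2P, so 1639 = 9P and P = 182.11.
Substituting into AD, Y = 5352 − 7P = 4077.22.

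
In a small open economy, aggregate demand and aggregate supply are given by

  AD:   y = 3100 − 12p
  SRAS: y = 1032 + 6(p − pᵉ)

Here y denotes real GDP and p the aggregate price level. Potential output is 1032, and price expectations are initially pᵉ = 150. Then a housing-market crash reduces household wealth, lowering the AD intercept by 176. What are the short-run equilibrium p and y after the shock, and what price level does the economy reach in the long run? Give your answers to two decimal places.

AD shifts left: new AD is y = 2924 − 12p. With pᵉ = 150, SRAS is y = 132 + 6p.
Short run: 2924 − 12p = 132 + 6p gives 2792 = 18p, so p = 155.11 and y = 2924 − 12p = 1062.67.
y = 1062.67 is above potential 1032; expectations adjust and SRAS shifts left until y = 1032.
Long run: on the new AD curve, 1032 = 2924 − 12p gives p = 157.67.

Short run: p = 155.11, y = 1062.67. Long run: p = 157.67.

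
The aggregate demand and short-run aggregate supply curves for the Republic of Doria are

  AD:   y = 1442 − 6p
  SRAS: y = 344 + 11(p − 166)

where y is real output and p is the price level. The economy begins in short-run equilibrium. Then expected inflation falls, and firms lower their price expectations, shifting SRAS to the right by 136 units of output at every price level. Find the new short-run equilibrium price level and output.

This is a positive supply shock: SRAS shifts right.
New SRAS: y = 11p − 1346.
Set AD = SRAS: 1442 − 6p = 11p − 1346, so 2788 = 17p and p = 164.
y = 1442 − 6·164 = 458.

p = 164, y = 458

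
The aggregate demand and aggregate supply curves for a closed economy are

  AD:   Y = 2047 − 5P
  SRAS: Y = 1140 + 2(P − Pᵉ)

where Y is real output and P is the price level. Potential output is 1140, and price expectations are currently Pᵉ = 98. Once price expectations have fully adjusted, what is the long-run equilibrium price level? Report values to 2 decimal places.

Long-run P = 181.40

Short run: with Pᵉ = 98, SRAS is Y = 944 + 2P. Setting AD = SRAS gives 1103 = 7P, so P = 157.57 and Y = 2047 − 5P = 1259.14.
Output 1259.14 is above potential 1140, so over time expected prices rise and SRAS shifts left until Y returns to 1140.
Long run: Y = 1140 on the AD curve gives 1140 = 2047 − 5P, so P = 181.40.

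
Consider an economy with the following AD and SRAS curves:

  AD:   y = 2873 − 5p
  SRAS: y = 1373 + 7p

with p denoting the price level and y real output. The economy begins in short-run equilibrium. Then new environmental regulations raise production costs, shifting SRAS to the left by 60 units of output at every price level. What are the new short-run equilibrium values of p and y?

This is a negative supply shock: SRAS shifts left.
New SRAS: y = 1313 + 7p.
Set AD = SRAS: 2873 − 5p = 1313 + 7p, so 1560 = 12p and p = 130.
y = 2873 − 5·130 = 2223.

p = 130, y = 2223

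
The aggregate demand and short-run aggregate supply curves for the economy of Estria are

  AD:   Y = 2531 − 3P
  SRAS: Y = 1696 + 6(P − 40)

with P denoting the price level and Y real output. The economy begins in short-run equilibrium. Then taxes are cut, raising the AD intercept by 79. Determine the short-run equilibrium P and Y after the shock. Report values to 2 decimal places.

P = 128.22, Y = 2225.33

This is a positive demand shock: AD shifts right.
New AD: Y = 2610 − 3P.
SRAS can be written Y = 1456 + 6P.
Set AD = SRAS: 2610 − 3P = 1456 + 6P, so 1154 = 9P and P = 128.22.
Substituting into AD, Y = 2225.33.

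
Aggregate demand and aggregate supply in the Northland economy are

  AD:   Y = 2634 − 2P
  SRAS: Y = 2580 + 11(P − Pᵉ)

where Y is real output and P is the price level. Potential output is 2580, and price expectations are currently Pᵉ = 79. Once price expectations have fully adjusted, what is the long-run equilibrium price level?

Short run: with Pᵉ = 79, SRAS is Y = 1711 + 11P. Setting AD = SRAS gives 923 = 13P, so P = 71 and Y = 2634 − 2·71 = 2492.
Output 2492 is below potential 2580, so over time expected prices fall and SRAS shifts right until Y returns to 2580.
Long run: Y = 2580 on the AD curve gives 2580 = 2634 − 2P, so P = 27.

Long-run P = 27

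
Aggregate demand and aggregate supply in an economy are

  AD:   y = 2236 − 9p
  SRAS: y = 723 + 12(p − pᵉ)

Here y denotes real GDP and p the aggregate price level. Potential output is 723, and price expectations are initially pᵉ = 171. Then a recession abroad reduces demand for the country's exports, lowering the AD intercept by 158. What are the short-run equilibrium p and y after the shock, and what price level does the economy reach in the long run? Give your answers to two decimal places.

Short run: p = 162.24, y = 617.86. Long run: p = 150.56.

AD shifts left: new AD is y = 2078 − 9p. With pᵉ = 171, SRAS is y = 12p − 1329.
Short run: 2078 − 9p = 12p − 1329 gives 3407 = 21p, so p = 162.24 and y = 2078 − 9p = 617.86.
y = 617.86 is below potential 723; expectations adjust and SRAS shifts right until y = 723.
Long run: on the new AD curve, 723 = 2078 − 9p gives p = 150.56.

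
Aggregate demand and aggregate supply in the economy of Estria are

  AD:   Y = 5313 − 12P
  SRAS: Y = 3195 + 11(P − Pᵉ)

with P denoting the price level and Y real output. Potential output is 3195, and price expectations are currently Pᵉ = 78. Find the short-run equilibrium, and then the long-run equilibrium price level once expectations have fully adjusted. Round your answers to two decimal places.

Short run: P = 129.39, Y = 3760.30. Long run: P = 176.50.

Short run: with Pᵉ = 78, SRAS is Y = 2337 + 11P. Setting AD = SRAS gives 2976 = 23P, so P = 129.39 and Y = 5313 − 12P = 3760.30.
Output 3760.30 is above potential 3195, so over time expected prices rise and SRAS shifts left until Y returns to 3195.
Long run: Y = 3195 on the AD curve gives 3195 = 5313 − 12P, so P = 176.50.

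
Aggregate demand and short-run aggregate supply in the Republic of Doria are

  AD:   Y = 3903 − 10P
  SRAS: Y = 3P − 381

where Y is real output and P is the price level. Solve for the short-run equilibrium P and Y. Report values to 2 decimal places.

P = 329.54, Y = 607.62

Set AD = SRAS: 3903 − 10P = 3P − 381, so 4284 = 13P and P = 329.54.
Substituting into AD, Y = 3903 − 10P = 607.62.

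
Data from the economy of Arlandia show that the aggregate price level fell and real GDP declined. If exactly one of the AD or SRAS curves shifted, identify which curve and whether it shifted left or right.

AD shifted left

P fell and Y fell. An AD shift moves P and Y in the same direction; an SRAS shift moves them in opposite directions.
Here P and Y moved in the same direction, so the AD curve shifted.
Since Y fell, AD shifted left.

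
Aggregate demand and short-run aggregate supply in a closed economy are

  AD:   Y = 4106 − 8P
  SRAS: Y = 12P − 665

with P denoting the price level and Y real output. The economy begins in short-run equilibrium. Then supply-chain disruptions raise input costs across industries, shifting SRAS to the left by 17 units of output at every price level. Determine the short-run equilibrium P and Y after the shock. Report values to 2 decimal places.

P = 239.40, Y = 2190.80

This is a negative supply shock: SRAS shifts left.
New SRAS: Y = 12P − 682.
Set AD = SRAS: 4106 − 8P = 12P − 682, so 4788 = 20P and P = 239.40.
Substituting into AD, Y = 2190.80.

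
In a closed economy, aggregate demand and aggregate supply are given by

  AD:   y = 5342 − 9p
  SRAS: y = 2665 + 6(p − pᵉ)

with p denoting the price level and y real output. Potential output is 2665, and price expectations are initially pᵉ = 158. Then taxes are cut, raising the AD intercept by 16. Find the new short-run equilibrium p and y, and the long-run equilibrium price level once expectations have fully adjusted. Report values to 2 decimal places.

Short run: p = 242.73, y = 3173.40. Long run: p = 299.22.

AD shifts right: new AD is y = 5358 − 9p. With pᵉ = 158, SRAS is y = 1717 + 6p.
Short run: 5358 − 9p = 1717 + 6p gives 3641 = 15p, so p = 242.73 and y = 5358 − 9p = 3173.40.
y = 3173.40 is above potential 2665; expectations adjust and SRAS shifts left until y = 2665.
Long run: on the new AD curve, 2665 = 5358 − 9p gives p = 299.22.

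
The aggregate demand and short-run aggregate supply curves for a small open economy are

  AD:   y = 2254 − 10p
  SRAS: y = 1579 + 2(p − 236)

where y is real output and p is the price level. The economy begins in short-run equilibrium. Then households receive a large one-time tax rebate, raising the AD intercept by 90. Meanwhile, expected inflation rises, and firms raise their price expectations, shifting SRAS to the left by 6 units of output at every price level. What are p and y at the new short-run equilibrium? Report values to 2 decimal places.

After both shocks: AD is y = 2344 − 10p and SRAS is y = 1101 + 2p.
Setting them equal: 1243 = 12p, so p = 103.58.
Substituting into AD, y = 1308.17.

p = 103.58, y = 1308.17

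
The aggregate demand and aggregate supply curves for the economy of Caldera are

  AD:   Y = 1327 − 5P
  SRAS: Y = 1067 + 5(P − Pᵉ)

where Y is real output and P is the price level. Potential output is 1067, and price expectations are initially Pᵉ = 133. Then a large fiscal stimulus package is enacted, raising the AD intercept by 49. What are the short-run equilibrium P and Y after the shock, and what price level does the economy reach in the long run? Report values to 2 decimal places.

AD shifts right: new AD is Y = 1376 − 5P. With Pᵉ = 133, SRAS is Y = 402 + 5P.
Short run: 1376 − 5P = 402 + 5P gives 974 = 10P, so P = 97.40 and Y = 1376 − 5P = 889.00.
Y = 889.00 is below potential 1067; expectations adjust and SRAS shifts right until Y = 1067.
Long run: on the new AD curve, 1067 = 1376 − 5P gives P = 61.80.

Short run: P = 97.40, Y = 889.00. Long run: P = 61.80.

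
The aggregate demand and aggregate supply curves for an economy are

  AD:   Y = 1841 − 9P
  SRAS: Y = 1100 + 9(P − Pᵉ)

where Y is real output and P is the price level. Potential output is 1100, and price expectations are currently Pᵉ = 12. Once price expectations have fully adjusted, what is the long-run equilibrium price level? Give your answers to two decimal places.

Long-run P = 82.33

Short run: with Pᵉ = 12, SRAS is Y = 992 + 9P. Setting AD = SRAS gives 849 = 18P, so P = 47.17 and Y = 1841 − 9P = 1416.50.
Output 1416.50 is above potential 1100, so over time expected prices rise and SRAS shifts left until Y returns to 1100.
Long run: Y = 1100 on the AD curve gives 1100 = 1841 − 9P, so P = 82.33.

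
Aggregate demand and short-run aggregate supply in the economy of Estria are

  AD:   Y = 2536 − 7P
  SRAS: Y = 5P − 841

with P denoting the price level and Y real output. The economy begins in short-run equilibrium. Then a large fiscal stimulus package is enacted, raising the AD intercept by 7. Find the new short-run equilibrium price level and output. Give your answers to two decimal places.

P = 282.00, Y = 569.00

This is a positive demand shock: AD shifts right.
New AD: Y = 2543 − 7P.
Set AD = SRAS: 2543 − 7P = 5P − 841, so 3384 = 12P and P = 282.00.
Substituting into AD, Y = 569.00.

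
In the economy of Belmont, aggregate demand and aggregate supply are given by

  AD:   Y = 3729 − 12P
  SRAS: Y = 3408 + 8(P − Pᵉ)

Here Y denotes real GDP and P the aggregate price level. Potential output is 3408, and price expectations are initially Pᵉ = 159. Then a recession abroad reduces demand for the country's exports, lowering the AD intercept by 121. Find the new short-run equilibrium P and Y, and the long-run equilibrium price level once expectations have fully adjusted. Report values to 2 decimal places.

AD shifts left: new AD is Y = 3608 − 12P. With Pᵉ = 159, SRAS is Y = 2136 + 8P.
Short run: 3608 − 12P = 2136 + 8P gives 1472 = 20P, so P = 73.60 and Y = 3608 − 12P = 2724.80.
Y = 2724.80 is below potential 3408; expectations adjust and SRAS shifts right until Y = 3408.
Long run: on the new AD curve, 3408 = 3608 − 12P gives P = 16.67.

Short run: P = 73.60, Y = 2724.80. Long run: P = 16.67.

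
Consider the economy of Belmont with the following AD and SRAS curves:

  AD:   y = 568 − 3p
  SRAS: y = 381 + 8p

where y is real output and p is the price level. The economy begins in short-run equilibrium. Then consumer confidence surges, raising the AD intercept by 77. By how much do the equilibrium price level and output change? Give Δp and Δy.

Δp = +7, Δy = +56

This is a positive demand shock: AD shifts right.
New AD: y = 645 − 3p.
Set AD = SRAS: 645 − 3p = 381 + 8p, so 264 = 11p and p = 24.
y = 645 − 3·24 = 573.
Initially p = 17, y = 517, so Δp = +7 and Δy = +56.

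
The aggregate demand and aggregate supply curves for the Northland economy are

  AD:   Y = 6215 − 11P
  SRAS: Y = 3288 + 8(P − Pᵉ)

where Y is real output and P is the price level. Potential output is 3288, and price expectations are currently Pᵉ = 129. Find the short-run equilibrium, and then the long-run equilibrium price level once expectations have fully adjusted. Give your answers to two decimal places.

Short run: P = 208.37, Y = 3922.95. Long run: P = 266.09.

Short run: with Pᵉ = 129, SRAS is Y = 2256 + 8P. Setting AD = SRAS gives 3959 = 19P, so P = 208.37 and Y = 6215 − 11P = 3922.95.
Output 3922.95 is above potential 3288, so over time expected prices rise and SRAS shifts left until Y returns to 3288.
Long run: Y = 3288 on the AD curve gives 3288 = 6215 − 11P, so P = 266.09.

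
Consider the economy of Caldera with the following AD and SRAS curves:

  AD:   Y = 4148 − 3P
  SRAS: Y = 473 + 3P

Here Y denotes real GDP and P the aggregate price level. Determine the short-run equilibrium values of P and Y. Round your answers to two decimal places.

Set AD = SRAS: 4148 − 3P = 473 + 3P, so 3675 = 6P and P = 612.50.
Substituting into AD, Y = 4148 − 3P = 2310.50.

P = 612.50, Y = 2310.50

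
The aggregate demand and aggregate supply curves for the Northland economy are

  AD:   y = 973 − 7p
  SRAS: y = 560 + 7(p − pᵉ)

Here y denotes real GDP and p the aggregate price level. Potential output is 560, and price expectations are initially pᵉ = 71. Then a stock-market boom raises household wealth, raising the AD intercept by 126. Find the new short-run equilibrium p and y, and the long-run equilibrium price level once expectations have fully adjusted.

AD shifts right: new AD is y = 1099 − 7p. With pᵉ = 71, SRAS is y = 63 + 7p.
Short run: 1099 − 7p = 63 + 7p gives 1036 = 14p, so p = 74 and y = 1099 − 7·74 = 581.
y = 581 is above potential 560; expectations adjust and SRAS shifts left until y = 560.
Long run: on the new AD curve, 560 = 1099 − 7p gives p = 77.

Short run: p = 74, y = 581. Long run: p = 77.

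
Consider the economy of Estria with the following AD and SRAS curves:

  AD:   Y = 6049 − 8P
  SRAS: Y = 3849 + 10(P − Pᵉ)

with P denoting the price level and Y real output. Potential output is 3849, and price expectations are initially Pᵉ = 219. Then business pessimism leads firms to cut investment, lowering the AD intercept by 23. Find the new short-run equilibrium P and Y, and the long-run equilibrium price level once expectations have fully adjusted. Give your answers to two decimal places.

Short run: P = 242.61, Y = 4085.11. Long run: P = 272.13.

AD shifts left: new AD is Y = 6026 − 8P. With Pᵉ = 219, SRAS is Y = 1659 + 10P.
Short run: 6026 − 8P = 1659 + 10P gives 4367 = 18P, so P = 242.61 and Y = 6026 − 8P = 4085.11.
Y = 4085.11 is above potential 3849; expectations adjust and SRAS shifts left until Y = 3849.
Long run: on the new AD curve, 3849 = 6026 − 8P gives P = 272.13.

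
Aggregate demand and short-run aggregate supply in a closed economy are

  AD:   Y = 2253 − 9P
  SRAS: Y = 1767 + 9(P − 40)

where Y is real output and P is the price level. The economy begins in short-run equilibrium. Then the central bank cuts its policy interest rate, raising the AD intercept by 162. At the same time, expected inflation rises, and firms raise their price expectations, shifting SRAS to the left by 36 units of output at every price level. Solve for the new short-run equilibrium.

After both shocks: AD is Y = 2415 − 9P and SRAS is Y = 1371 + 9P.
Setting them equal: 1044 = 18P, so P = 58.
Y = 2415 − 9·58 = 1893.

P = 58, Y = 1893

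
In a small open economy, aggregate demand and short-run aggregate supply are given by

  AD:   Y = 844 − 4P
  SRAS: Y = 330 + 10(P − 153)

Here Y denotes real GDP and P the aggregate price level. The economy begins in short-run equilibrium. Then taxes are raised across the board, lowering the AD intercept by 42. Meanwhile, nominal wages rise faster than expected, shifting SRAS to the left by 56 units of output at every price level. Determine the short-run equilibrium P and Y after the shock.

After both shocks: AD is Y = 802 − 4P and SRAS is Y = 10P − 1256.
Setting them equal: 2058 = 14P, so P = 147.
Y = 802 − 4·147 = 214.

P = 147, Y = 214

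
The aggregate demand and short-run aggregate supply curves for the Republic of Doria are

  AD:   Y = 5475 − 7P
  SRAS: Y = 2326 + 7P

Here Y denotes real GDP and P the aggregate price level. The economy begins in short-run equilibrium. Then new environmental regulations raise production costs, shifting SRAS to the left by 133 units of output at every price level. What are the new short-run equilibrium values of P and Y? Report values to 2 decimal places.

P = 234.43, Y = 3834.00

This is a negative supply shock: SRAS shifts left.
New SRAS: Y = 2193 + 7P.
Set AD = SRAS: 5475 − 7P = 2193 + 7P, so 3282 = 14P and P = 234.43.
Substituting into AD, Y = 3834.00.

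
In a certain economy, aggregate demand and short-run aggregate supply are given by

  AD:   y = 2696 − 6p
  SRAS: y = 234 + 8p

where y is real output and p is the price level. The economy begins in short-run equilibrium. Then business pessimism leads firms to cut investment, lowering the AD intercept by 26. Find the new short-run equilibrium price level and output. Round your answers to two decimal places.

This is a negative demand shock: AD shifts left.
New AD: y = 2670 − 6p.
Set AD = SRAS: 2670 − 6p = 234 + 8p, so 2436 = 14p and p = 174.00.
Substituting into AD, y = 1626.00.

p = 174.00, y = 1626.00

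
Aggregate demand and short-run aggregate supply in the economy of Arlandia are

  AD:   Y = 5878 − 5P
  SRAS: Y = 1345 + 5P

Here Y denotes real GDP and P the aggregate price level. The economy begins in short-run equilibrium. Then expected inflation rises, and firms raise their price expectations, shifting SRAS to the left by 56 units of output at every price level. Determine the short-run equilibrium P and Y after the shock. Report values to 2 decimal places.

This is a negative supply shock: SRAS shifts left.
New SRAS: Y = 1289 + 5P.
Set AD = SRAS: 5878 − 5P = 1289 + 5P, so 4589 = 10P and P = 458.90.
Substituting into AD, Y = 3583.50.

P = 458.90, Y = 3583.50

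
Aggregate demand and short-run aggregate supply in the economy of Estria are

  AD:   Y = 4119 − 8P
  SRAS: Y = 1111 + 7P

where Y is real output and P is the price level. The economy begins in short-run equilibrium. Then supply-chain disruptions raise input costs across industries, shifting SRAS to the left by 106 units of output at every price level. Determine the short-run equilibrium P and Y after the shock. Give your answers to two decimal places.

This is a negative supply shock: SRAS shifts left.
New SRAS: Y = 1005 + 7P.
Set AD = SRAS: 4119 − 8P = 1005 + 7P, so 3114 = 15P and P = 207.60.
Substituting into AD, Y = 2458.20.

P = 207.60, Y = 2458.20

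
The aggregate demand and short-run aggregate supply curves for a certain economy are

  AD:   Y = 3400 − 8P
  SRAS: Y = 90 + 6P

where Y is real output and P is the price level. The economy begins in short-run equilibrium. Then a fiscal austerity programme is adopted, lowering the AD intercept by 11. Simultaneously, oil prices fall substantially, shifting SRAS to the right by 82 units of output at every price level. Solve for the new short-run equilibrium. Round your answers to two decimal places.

After both shocks: AD is Y = 3389 − 8P and SRAS is Y = 172 + 6P.
Setting them equal: 3217 = 14P, so P = 229.79.
Substituting into AD, Y = 1550.71.

P = 229.79, Y = 1550.71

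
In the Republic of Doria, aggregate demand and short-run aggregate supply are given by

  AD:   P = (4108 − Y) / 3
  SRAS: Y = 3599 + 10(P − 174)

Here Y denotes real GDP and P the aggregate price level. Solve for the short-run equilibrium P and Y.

Write SRAS as Y = 3599 + 10P − 1740 = 1859 + 10P.
Rearrange AD to Y = 4108 − 3P.
Set AD = SRAS: 4108 − 3P = 1859 + 10P, so 2249 = 13P and P = 173.
Then Y = 4108 − 3·173 = 3589.

P = 173, Y = 3589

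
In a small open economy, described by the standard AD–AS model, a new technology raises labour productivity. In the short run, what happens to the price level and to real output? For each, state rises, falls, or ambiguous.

This is a favourable supply shock: SRAS shifts right.
Moving along the downward-sloping AD curve, P falls and Y rises.

Price level: falls; output: rises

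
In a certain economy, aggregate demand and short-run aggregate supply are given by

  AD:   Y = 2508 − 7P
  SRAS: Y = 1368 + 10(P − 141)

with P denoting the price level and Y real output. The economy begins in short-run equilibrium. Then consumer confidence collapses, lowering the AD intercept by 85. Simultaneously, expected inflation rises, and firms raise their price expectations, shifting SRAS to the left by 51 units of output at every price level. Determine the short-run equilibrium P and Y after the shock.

P = 148, Y = 1387

After both shocks: AD is Y = 2423 − 7P and SRAS is Y = 10P − 93.
Setting them equal: 2516 = 17P, so P = 148.
Y = 2423 − 7·148 = 1387.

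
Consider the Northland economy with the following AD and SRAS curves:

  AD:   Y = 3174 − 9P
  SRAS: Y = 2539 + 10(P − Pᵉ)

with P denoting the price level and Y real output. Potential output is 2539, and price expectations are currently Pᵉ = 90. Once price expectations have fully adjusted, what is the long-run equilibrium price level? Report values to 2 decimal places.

Long-run P = 70.56

Short run: with Pᵉ = 90, SRAS is Y = 1639 + 10P. Setting AD = SRAS gives 1535 = 19P, so P = 80.79 and Y = 3174 − 9P = 2446.89.
Output 2446.89 is below potential 2539, so over time expected prices fall and SRAS shifts right until Y returns to 2539.
Long run: Y = 2539 on the AD curve gives 2539 = 3174 − 9P, so P = 70.56.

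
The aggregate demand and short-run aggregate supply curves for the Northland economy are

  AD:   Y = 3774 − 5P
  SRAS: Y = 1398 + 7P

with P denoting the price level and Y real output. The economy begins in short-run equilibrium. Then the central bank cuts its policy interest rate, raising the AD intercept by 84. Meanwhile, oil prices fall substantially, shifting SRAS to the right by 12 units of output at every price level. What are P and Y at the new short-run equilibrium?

After both shocks: AD is Y = 3858 − 5P and SRAS is Y = 1410 + 7P.
Setting them equal: 2448 = 12P, so P = 204.
Y = 3858 − 5·204 = 2838.

P = 204, Y = 2838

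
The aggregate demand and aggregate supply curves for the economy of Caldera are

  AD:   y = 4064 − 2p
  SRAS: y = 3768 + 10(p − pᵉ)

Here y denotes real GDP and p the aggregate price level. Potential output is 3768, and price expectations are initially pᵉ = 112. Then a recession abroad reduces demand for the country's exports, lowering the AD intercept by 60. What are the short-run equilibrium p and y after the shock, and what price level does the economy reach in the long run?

Short run: p = 113, y = 3778. Long run: p = 118.

AD shifts left: new AD is y = 4004 − 2p. With pᵉ = 112, SRAS is y = 2648 + 10p.
Short run: 4004 − 2p = 2648 + 10p gives 1356 = 12p, so p = 113 and y = 4004 − 2·113 = 3778.
y = 3778 is above potential 3768; expectations adjust and SRAS shifts left until y = 3768.
Long run: on the new AD curve, 3768 = 4004 − 2p gives p = 118.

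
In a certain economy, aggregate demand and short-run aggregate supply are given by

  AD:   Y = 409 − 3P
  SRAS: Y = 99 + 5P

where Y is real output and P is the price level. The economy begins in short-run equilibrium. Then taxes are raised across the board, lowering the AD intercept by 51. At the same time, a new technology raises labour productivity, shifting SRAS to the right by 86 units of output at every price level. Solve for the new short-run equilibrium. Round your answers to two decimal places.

P = 21.63, Y = 293.13

After both shocks: AD is Y = 358 − 3P and SRAS is Y = 185 + 5P.
Setting them equal: 173 = 8P, so P = 21.63.
Substituting into AD, Y = 293.13.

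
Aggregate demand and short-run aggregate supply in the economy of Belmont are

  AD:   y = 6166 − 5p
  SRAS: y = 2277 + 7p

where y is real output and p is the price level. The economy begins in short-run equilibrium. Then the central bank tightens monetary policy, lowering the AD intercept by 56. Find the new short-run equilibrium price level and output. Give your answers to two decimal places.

This is a negative demand shock: AD shifts left.
New AD: y = 6110 − 5p.
Set AD = SRAS: 6110 − 5p = 2277 + 7p, so 3833 = 12p and p = 319.42.
Substituting into AD, y = 4512.92.

p = 319.42, y = 4512.92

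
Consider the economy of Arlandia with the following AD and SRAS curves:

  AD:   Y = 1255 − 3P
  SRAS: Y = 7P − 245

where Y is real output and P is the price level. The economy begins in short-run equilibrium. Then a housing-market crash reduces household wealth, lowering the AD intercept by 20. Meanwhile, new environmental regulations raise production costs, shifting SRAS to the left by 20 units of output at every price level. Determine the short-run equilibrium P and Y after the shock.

After both shocks: AD is Y = 1235 − 3P and SRAS is Y = 7P − 265.
Setting them equal: 1500 = 10P, so P = 150.
Y = 1235 − 3·150 = 785.

P = 150, Y = 785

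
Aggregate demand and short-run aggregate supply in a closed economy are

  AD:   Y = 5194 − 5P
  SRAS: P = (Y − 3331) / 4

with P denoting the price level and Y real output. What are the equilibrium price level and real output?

Rearrange SRAS to Y = 3331 + 4P.
Set AD = SRAS: 5194 − 5P = 3331 + 4P, so 1863 = 9P and P = 207.
Then Y = 5194 − 5·207 = 4159.

P = 207, Y = 4159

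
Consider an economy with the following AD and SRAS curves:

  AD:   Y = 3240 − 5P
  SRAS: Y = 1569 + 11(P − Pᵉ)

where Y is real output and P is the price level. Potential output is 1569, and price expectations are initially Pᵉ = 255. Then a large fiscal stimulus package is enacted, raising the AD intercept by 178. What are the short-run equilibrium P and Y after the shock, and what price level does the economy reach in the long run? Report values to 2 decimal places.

AD shifts right: new AD is Y = 3418 − 5P. With Pᵉ = 255, SRAS is Y = 11P − 1236.
Short run: 3418 − 5P = 11P − 1236 gives 4654 = 16P, so P = 290.88 and Y = 3418 − 5P = 1963.63.
Y = 1963.63 is above potential 1569; expectations adjust and SRAS shifts left until Y = 1569.
Long run: on the new AD curve, 1569 = 3418 − 5P gives P = 369.80.

Short run: P = 290.88, Y = 1963.63. Long run: P = 369.80.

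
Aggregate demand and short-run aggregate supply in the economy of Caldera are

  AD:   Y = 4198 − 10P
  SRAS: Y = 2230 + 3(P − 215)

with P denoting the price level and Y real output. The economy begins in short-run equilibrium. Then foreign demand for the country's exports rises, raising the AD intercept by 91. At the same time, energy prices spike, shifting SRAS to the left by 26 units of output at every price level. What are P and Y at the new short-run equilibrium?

P = 210, Y = 2189

After both shocks: AD is Y = 4289 − 10P and SRAS is Y = 1559 + 3P.
Setting them equal: 2730 = 13P, so P = 210.
Y = 4289 − 10·210 = 2189.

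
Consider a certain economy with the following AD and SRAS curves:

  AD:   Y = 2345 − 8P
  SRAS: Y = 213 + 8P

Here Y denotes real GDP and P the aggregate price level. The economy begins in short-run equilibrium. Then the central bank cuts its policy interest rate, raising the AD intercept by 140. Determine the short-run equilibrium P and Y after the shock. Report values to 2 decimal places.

P = 142.00, Y = 1349.00

This is a positive demand shock: AD shifts right.
New AD: Y = 2485 − 8P.
Set AD = SRAS: 2485 − 8P = 213 + 8P, so 2272 = 16P and P = 142.00.
Substituting into AD, Y = 1349.00.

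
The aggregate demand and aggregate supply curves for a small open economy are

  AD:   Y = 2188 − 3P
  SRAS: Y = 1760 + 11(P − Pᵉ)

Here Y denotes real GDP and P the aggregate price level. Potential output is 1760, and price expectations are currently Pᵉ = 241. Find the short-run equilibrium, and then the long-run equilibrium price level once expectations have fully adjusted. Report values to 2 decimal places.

Short run: with Pᵉ = 241, SRAS is Y = 11P − 891. Setting AD = SRAS gives 3079 = 14P, so P = 219.93 and Y = 2188 − 3P = 1528.21.
Output 1528.21 is below potential 1760, so over time expected prices fall and SRAS shifts right until Y returns to 1760.
Long run: Y = 1760 on the AD curve gives 1760 = 2188 − 3P, so P = 142.67.

Short run: P = 219.93, Y = 1528.21. Long run: P = 142.67.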